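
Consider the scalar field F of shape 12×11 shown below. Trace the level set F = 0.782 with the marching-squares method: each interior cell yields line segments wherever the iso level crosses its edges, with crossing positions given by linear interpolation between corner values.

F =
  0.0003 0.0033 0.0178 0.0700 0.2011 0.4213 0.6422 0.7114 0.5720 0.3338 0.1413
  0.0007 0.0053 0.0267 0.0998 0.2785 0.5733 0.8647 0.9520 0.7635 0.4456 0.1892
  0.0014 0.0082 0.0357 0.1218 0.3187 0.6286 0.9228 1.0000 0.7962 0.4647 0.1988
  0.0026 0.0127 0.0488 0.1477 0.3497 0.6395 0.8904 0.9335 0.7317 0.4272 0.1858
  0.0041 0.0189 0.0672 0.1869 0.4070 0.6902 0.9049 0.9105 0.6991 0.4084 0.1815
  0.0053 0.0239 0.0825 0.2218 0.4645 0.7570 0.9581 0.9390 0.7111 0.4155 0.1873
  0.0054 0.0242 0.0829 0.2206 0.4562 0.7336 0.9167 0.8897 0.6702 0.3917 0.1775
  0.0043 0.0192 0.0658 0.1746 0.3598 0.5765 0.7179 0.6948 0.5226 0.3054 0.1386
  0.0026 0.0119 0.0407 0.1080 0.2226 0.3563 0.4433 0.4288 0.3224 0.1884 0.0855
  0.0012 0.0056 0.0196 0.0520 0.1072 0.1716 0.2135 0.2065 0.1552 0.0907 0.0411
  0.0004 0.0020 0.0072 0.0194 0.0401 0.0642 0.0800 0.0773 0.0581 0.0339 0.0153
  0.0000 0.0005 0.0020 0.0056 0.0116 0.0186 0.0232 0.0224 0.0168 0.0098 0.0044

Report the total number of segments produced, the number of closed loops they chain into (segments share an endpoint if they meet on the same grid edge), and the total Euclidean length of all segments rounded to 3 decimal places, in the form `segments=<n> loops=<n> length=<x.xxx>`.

segments=18 loops=1 length=15.586

cell (0,5): code 0100 → (0.628,6.000)–(1.000,5.716)
cell (0,6): code 1100 → (0.293,7.000)–(0.628,6.000)
cell (0,7): code 1000 → (1.000,7.902)–(0.293,7.000)
cell (1,5): code 0110 → (1.000,5.716)–(2.000,5.521)
cell (1,7): code 1101 → (1.566,8.000)–(1.000,7.902)
cell (1,8): code 1000 → (2.000,8.043)–(1.566,8.000)
cell (2,5): code 0110 → (2.000,5.521)–(3.000,5.568)
cell (2,7): code 1011 → (3.000,7.751)–(2.220,8.000)
cell (2,8): code 0001 → (2.220,8.000)–(2.000,8.043)
cell (3,5): code 0110 → (3.000,5.568)–(4.000,5.428)
cell (3,7): code 1001 → (4.000,7.608)–(3.000,7.751)
cell (4,5): code 0110 → (4.000,5.428)–(5.000,5.124)
cell (4,7): code 1001 → (5.000,7.689)–(4.000,7.608)
cell (5,5): code 0110 → (5.000,5.124)–(6.000,5.264)
cell (5,7): code 1001 → (6.000,7.491)–(5.000,7.689)
cell (6,5): code 0010 → (6.000,5.264)–(6.678,6.000)
cell (6,6): code 0011 → (6.678,6.000)–(6.553,7.000)
cell (6,7): code 0001 → (6.553,7.000)–(6.000,7.491)
total: 18 segments, chained into 1 closed loop(s), length Σ = 15.585682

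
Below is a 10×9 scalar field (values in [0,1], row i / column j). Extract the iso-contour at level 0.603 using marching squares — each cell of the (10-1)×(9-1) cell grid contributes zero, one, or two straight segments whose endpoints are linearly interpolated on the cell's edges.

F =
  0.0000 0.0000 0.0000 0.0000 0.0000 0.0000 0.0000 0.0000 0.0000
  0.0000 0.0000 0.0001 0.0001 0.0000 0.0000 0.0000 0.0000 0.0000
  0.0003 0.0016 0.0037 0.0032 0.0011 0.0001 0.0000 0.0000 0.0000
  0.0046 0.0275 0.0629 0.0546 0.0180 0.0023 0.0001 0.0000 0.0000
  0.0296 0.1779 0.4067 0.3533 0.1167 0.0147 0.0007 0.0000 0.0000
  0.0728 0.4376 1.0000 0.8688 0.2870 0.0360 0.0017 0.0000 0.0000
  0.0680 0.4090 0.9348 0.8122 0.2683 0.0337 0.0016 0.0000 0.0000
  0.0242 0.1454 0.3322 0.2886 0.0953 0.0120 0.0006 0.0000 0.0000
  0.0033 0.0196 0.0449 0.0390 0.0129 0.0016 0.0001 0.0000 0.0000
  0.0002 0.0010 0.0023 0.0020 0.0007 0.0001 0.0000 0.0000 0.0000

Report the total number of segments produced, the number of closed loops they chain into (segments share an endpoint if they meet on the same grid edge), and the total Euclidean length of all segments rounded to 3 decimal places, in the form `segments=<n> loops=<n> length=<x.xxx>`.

segments=8 loops=1 length=7.082

cell (4,1): code 0100 → (4.331,2.000)–(5.000,1.294)
cell (4,2): code 1100 → (4.484,3.000)–(4.331,2.000)
cell (4,3): code 1000 → (5.000,3.457)–(4.484,3.000)
cell (5,1): code 0110 → (5.000,1.294)–(6.000,1.369)
cell (5,3): code 1001 → (6.000,3.385)–(5.000,3.457)
cell (6,1): code 0010 → (6.000,1.369)–(6.551,2.000)
cell (6,2): code 0011 → (6.551,2.000)–(6.400,3.000)
cell (6,3): code 0001 → (6.400,3.000)–(6.000,3.385)
total: 8 segments, chained into 1 closed loop(s), length Σ = 7.082093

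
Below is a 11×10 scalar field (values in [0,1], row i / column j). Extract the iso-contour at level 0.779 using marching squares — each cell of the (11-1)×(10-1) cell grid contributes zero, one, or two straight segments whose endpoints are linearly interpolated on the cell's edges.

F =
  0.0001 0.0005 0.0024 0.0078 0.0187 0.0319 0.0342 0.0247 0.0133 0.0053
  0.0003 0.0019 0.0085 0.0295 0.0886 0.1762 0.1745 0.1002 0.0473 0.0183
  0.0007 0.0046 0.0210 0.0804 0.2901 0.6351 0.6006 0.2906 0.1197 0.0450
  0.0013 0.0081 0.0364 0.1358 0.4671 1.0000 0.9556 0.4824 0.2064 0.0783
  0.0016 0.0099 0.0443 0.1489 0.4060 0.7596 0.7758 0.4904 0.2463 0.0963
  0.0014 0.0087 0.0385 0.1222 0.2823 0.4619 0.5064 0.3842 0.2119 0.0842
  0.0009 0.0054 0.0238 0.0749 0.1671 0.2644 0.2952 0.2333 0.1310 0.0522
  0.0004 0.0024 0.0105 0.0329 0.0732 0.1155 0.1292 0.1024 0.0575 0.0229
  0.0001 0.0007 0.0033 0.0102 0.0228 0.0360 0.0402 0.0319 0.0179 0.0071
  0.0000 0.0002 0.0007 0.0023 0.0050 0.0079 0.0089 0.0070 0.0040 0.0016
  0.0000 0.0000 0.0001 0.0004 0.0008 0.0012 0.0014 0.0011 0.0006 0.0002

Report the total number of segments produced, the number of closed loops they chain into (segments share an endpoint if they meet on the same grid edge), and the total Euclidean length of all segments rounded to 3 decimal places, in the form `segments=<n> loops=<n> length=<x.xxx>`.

cell (2,4): code 0100 → (2.394,5.000)–(3.000,4.585)
cell (2,5): code 1100 → (2.503,6.000)–(2.394,5.000)
cell (2,6): code 1000 → (3.000,6.373)–(2.503,6.000)
cell (3,4): code 0010 → (3.000,4.585)–(3.919,5.000)
cell (3,5): code 0011 → (3.919,5.000)–(3.982,6.000)
cell (3,6): code 0001 → (3.982,6.000)–(3.000,6.373)
total: 6 segments, chained into 1 closed loop(s), length Σ = 5.422959

segments=6 loops=1 length=5.423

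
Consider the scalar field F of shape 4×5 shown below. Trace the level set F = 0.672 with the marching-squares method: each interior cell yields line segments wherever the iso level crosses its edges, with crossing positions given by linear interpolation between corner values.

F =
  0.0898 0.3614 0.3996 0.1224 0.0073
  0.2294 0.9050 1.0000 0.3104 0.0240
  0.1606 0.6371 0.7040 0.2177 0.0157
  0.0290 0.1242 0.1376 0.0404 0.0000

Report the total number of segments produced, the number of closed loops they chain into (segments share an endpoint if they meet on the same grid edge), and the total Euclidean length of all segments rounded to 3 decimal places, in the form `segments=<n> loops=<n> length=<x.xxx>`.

segments=8 loops=1 length=5.404

cell (0,0): code 0100 → (0.571,1.000)–(1.000,0.655)
cell (0,1): code 1100 → (0.454,2.000)–(0.571,1.000)
cell (0,2): code 1000 → (1.000,2.476)–(0.454,2.000)
cell (1,0): code 0010 → (1.000,0.655)–(1.870,1.000)
cell (1,1): code 0111 → (1.870,1.000)–(2.000,1.522)
cell (1,2): code 1001 → (2.000,2.066)–(1.000,2.476)
cell (2,1): code 0010 → (2.000,1.522)–(2.056,2.000)
cell (2,2): code 0001 → (2.056,2.000)–(2.000,2.066)
total: 8 segments, chained into 1 closed loop(s), length Σ = 5.403801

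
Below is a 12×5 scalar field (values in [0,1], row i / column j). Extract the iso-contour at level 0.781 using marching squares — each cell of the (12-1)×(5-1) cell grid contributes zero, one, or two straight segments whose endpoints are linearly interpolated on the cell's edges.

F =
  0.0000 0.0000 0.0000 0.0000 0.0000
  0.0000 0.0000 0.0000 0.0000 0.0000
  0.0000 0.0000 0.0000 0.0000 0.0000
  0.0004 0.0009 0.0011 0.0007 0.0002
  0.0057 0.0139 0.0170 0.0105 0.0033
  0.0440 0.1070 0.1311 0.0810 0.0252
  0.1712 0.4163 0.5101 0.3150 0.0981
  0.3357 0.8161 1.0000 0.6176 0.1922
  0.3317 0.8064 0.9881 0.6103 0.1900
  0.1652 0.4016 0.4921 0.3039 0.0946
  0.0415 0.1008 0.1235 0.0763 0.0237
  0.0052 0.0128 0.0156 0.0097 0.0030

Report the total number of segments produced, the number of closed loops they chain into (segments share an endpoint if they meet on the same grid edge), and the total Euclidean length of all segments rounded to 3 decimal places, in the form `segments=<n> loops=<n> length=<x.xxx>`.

cell (6,0): code 0100 → (6.912,1.000)–(7.000,0.927)
cell (6,1): code 1100 → (6.553,2.000)–(6.912,1.000)
cell (6,2): code 1000 → (7.000,2.573)–(6.553,2.000)
cell (7,0): code 0110 → (7.000,0.927)–(8.000,0.946)
cell (7,2): code 1001 → (8.000,2.548)–(7.000,2.573)
cell (8,0): code 0010 → (8.000,0.946)–(8.063,1.000)
cell (8,1): code 0011 → (8.063,1.000)–(8.418,2.000)
cell (8,2): code 0001 → (8.418,2.000)–(8.000,2.548)
total: 8 segments, chained into 1 closed loop(s), length Σ = 5.736411

segments=8 loops=1 length=5.736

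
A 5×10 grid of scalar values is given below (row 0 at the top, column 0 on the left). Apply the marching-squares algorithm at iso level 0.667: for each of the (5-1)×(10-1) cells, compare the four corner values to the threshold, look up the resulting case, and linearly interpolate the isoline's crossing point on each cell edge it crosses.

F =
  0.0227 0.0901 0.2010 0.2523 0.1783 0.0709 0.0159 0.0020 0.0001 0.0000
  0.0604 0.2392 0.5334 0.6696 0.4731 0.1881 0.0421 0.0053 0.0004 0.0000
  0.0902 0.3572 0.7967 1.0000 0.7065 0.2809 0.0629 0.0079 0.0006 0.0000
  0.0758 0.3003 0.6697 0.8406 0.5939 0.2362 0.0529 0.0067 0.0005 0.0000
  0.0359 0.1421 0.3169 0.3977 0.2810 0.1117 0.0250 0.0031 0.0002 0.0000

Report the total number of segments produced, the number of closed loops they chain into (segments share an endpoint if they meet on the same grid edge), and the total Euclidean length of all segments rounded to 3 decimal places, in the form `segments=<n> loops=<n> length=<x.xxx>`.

cell (0,2): code 0100 → (0.994,3.000)–(1.000,2.981)
cell (0,3): code 1000 → (1.000,3.013)–(0.994,3.000)
cell (1,1): code 0100 → (1.507,2.000)–(2.000,1.705)
cell (1,2): code 1110 → (1.000,2.981)–(1.507,2.000)
cell (1,3): code 1101 → (1.831,4.000)–(1.000,3.013)
cell (1,4): code 1000 → (2.000,4.093)–(1.831,4.000)
cell (2,1): code 0110 → (2.000,1.705)–(3.000,1.993)
cell (2,3): code 1011 → (3.000,3.704)–(2.351,4.000)
cell (2,4): code 0001 → (2.351,4.000)–(2.000,4.093)
cell (3,1): code 0010 → (3.000,1.993)–(3.008,2.000)
cell (3,2): code 0011 → (3.008,2.000)–(3.392,3.000)
cell (3,3): code 0001 → (3.392,3.000)–(3.000,3.704)
total: 12 segments, chained into 1 closed loop(s), length Σ = 7.200700

segments=12 loops=1 length=7.201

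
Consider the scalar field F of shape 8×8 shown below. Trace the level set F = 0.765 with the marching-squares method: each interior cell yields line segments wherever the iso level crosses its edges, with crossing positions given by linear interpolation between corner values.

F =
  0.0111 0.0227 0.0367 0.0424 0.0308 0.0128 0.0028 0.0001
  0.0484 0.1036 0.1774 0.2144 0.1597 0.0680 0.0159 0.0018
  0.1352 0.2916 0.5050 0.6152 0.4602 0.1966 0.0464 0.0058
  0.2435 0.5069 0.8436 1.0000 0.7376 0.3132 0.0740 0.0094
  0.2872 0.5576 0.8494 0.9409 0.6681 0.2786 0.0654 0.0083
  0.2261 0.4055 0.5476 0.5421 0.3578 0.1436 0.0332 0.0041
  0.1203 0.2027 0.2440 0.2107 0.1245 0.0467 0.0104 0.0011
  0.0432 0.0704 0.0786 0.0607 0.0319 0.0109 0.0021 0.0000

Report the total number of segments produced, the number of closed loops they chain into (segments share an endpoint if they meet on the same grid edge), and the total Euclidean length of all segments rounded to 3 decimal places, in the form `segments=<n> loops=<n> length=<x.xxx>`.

cell (2,1): code 0100 → (2.768,2.000)–(3.000,1.767)
cell (2,2): code 1100 → (2.389,3.000)–(2.768,2.000)
cell (2,3): code 1000 → (3.000,3.896)–(2.389,3.000)
cell (3,1): code 0110 → (3.000,1.767)–(4.000,1.711)
cell (3,3): code 1001 → (4.000,3.645)–(3.000,3.896)
cell (4,1): code 0010 → (4.000,1.711)–(4.280,2.000)
cell (4,2): code 0011 → (4.280,2.000)–(4.441,3.000)
cell (4,3): code 0001 → (4.441,3.000)–(4.000,3.645)
total: 8 segments, chained into 1 closed loop(s), length Σ = 6.711472

segments=8 loops=1 length=6.711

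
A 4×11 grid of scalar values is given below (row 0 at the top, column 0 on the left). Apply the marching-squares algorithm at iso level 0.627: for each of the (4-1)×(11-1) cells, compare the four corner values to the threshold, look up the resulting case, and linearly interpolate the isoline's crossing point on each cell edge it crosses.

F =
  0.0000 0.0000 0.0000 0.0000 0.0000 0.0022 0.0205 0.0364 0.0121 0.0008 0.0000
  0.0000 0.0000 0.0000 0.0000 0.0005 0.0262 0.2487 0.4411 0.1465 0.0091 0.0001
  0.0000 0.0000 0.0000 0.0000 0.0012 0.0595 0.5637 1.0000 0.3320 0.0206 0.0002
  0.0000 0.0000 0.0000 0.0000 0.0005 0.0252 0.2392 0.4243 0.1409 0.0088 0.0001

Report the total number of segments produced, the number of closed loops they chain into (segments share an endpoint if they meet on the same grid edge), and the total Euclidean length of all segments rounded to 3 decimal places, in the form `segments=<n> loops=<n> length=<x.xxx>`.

segments=4 loops=1 length=3.883

cell (1,6): code 0100 → (1.333,7.000)–(2.000,6.145)
cell (1,7): code 1000 → (2.000,7.558)–(1.333,7.000)
cell (2,6): code 0010 → (2.000,6.145)–(2.648,7.000)
cell (2,7): code 0001 → (2.648,7.000)–(2.000,7.558)
total: 4 segments, chained into 1 closed loop(s), length Σ = 3.882745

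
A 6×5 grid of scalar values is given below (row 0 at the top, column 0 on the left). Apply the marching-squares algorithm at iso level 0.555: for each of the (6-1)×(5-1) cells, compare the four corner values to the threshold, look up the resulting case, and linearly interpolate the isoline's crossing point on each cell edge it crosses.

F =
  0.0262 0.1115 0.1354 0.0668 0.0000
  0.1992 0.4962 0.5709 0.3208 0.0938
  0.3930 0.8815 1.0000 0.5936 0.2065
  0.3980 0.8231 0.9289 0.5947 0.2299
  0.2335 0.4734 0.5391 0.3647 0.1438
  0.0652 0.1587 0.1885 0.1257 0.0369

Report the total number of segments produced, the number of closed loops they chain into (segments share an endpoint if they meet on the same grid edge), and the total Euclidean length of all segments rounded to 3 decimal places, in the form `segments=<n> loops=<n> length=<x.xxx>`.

cell (0,1): code 0100 → (0.963,2.000)–(1.000,1.787)
cell (0,2): code 1000 → (1.000,2.064)–(0.963,2.000)
cell (1,0): code 0100 → (1.153,1.000)–(2.000,0.332)
cell (1,1): code 1110 → (1.000,1.787)–(1.153,1.000)
cell (1,2): code 1101 → (1.859,3.000)–(1.000,2.064)
cell (1,3): code 1000 → (2.000,3.100)–(1.859,3.000)
cell (2,0): code 0110 → (2.000,0.332)–(3.000,0.369)
cell (2,3): code 1001 → (3.000,3.109)–(2.000,3.100)
cell (3,0): code 0010 → (3.000,0.369)–(3.767,1.000)
cell (3,1): code 0011 → (3.767,1.000)–(3.959,2.000)
cell (3,2): code 0011 → (3.959,2.000)–(3.173,3.000)
cell (3,3): code 0001 → (3.173,3.000)–(3.000,3.109)
total: 12 segments, chained into 1 closed loop(s), length Σ = 9.102040

segments=12 loops=1 length=9.102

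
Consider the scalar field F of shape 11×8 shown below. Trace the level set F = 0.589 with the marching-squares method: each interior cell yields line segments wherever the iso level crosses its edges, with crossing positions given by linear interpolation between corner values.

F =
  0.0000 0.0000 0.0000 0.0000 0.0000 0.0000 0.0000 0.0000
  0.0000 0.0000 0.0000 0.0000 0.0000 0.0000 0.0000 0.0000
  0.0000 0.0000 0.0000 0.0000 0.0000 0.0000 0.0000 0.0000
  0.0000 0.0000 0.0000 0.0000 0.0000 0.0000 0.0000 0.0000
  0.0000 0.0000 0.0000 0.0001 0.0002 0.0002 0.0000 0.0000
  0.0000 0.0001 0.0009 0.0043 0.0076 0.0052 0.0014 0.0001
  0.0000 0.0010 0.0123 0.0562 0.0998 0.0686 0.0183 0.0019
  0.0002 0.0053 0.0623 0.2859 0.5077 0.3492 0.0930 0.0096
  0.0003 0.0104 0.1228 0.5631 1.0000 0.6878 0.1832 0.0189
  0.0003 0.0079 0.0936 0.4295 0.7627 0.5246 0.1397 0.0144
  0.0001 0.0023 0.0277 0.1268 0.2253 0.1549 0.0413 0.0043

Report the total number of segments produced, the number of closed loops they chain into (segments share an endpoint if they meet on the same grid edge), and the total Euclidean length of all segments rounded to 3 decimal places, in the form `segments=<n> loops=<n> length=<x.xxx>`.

segments=8 loops=1 length=6.357

cell (7,3): code 0100 → (7.165,4.000)–(8.000,3.059)
cell (7,4): code 1100 → (7.708,5.000)–(7.165,4.000)
cell (7,5): code 1000 → (8.000,5.196)–(7.708,5.000)
cell (8,3): code 0110 → (8.000,3.059)–(9.000,3.479)
cell (8,4): code 1011 → (9.000,4.730)–(8.605,5.000)
cell (8,5): code 0001 → (8.605,5.000)–(8.000,5.196)
cell (9,3): code 0010 → (9.000,3.479)–(9.323,4.000)
cell (9,4): code 0001 → (9.323,4.000)–(9.000,4.730)
total: 8 segments, chained into 1 closed loop(s), length Σ = 6.357460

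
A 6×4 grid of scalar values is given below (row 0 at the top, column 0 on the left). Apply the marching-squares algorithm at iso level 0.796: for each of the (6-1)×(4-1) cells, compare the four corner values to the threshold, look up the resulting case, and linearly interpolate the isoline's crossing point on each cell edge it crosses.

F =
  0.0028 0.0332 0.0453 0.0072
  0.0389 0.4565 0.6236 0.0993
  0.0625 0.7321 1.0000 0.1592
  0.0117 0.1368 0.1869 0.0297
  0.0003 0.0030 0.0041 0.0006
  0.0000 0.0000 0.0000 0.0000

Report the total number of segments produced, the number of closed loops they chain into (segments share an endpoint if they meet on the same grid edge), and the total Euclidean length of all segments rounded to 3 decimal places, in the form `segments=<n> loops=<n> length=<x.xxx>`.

segments=4 loops=1 length=2.679

cell (1,1): code 0100 → (1.458,2.000)–(2.000,1.239)
cell (1,2): code 1000 → (2.000,2.243)–(1.458,2.000)
cell (2,1): code 0010 → (2.000,1.239)–(2.251,2.000)
cell (2,2): code 0001 → (2.251,2.000)–(2.000,2.243)
total: 4 segments, chained into 1 closed loop(s), length Σ = 2.679230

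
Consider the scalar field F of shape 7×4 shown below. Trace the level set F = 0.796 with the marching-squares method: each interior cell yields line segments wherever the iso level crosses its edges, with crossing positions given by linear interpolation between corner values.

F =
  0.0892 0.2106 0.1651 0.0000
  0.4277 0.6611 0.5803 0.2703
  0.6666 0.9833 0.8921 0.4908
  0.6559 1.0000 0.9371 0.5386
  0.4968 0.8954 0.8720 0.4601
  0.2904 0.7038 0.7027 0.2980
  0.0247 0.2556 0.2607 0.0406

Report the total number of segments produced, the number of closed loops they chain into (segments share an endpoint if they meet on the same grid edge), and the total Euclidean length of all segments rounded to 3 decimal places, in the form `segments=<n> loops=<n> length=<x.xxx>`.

segments=10 loops=1 length=8.398

cell (1,0): code 0100 → (1.419,1.000)–(2.000,0.409)
cell (1,1): code 1100 → (1.692,2.000)–(1.419,1.000)
cell (1,2): code 1000 → (2.000,2.239)–(1.692,2.000)
cell (2,0): code 0110 → (2.000,0.409)–(3.000,0.407)
cell (2,2): code 1001 → (3.000,2.354)–(2.000,2.239)
cell (3,0): code 0110 → (3.000,0.407)–(4.000,0.751)
cell (3,2): code 1001 → (4.000,2.185)–(3.000,2.354)
cell (4,0): code 0010 → (4.000,0.751)–(4.519,1.000)
cell (4,1): code 0011 → (4.519,1.000)–(4.449,2.000)
cell (4,2): code 0001 → (4.449,2.000)–(4.000,2.185)
total: 10 segments, chained into 1 closed loop(s), length Σ = 8.397769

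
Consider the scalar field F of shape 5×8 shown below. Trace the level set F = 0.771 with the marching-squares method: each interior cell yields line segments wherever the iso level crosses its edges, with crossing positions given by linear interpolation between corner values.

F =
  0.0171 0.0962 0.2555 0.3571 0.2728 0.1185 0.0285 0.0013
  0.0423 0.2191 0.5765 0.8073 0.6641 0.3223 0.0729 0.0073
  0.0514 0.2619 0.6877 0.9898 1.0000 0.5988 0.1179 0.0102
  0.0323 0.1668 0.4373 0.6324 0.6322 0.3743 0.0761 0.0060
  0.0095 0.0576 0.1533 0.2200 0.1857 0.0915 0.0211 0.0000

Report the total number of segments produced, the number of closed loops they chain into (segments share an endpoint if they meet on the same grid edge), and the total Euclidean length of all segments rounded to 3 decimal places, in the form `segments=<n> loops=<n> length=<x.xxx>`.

segments=8 loops=1 length=6.086

cell (0,2): code 0100 → (0.919,3.000)–(1.000,2.843)
cell (0,3): code 1000 → (1.000,3.253)–(0.919,3.000)
cell (1,2): code 0110 → (1.000,2.843)–(2.000,2.276)
cell (1,3): code 1101 → (1.318,4.000)–(1.000,3.253)
cell (1,4): code 1000 → (2.000,4.571)–(1.318,4.000)
cell (2,2): code 0010 → (2.000,2.276)–(2.612,3.000)
cell (2,3): code 0011 → (2.612,3.000)–(2.623,4.000)
cell (2,4): code 0001 → (2.623,4.000)–(2.000,4.571)
total: 8 segments, chained into 1 closed loop(s), length Σ = 6.086020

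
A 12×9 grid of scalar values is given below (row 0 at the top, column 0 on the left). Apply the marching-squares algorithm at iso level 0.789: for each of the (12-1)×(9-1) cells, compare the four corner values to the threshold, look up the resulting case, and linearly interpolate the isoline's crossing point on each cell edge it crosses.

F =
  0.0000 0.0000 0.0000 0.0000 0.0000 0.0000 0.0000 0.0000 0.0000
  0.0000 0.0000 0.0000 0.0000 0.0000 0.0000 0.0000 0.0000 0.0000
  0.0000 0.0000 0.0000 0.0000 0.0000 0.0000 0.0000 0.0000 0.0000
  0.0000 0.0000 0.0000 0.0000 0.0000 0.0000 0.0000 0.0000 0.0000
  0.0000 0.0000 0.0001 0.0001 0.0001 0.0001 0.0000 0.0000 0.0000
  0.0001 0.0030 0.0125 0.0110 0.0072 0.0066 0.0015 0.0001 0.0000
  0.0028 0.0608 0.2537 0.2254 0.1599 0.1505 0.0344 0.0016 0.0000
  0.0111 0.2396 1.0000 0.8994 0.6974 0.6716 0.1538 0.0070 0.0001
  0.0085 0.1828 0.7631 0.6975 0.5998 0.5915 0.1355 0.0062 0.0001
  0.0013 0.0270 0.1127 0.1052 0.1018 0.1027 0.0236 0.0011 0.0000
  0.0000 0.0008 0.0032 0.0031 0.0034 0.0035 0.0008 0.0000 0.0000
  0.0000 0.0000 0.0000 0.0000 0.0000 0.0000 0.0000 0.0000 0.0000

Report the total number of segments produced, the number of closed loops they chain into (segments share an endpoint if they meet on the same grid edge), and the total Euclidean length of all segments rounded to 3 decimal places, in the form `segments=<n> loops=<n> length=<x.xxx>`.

cell (6,1): code 0100 → (6.717,2.000)–(7.000,1.723)
cell (6,2): code 1100 → (6.836,3.000)–(6.717,2.000)
cell (6,3): code 1000 → (7.000,3.547)–(6.836,3.000)
cell (7,1): code 0010 → (7.000,1.723)–(7.891,2.000)
cell (7,2): code 0011 → (7.891,2.000)–(7.547,3.000)
cell (7,3): code 0001 → (7.547,3.000)–(7.000,3.547)
total: 6 segments, chained into 1 closed loop(s), length Σ = 4.737222

segments=6 loops=1 length=4.737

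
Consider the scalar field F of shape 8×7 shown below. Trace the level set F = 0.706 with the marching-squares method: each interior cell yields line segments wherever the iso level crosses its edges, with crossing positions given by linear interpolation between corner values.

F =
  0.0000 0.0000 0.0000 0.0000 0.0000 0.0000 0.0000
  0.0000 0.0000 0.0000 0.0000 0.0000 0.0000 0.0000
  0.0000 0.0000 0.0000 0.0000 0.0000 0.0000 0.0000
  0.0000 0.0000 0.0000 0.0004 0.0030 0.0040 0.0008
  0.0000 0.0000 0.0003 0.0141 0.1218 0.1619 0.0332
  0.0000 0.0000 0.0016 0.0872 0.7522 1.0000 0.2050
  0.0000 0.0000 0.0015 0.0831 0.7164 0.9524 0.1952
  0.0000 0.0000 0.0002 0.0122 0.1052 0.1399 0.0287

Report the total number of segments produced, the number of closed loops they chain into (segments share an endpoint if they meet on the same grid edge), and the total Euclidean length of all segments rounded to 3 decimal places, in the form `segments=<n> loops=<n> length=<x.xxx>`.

segments=8 loops=1 length=5.160

cell (4,3): code 0100 → (4.927,4.000)–(5.000,3.931)
cell (4,4): code 1100 → (4.649,5.000)–(4.927,4.000)
cell (4,5): code 1000 → (5.000,5.370)–(4.649,5.000)
cell (5,3): code 0110 → (5.000,3.931)–(6.000,3.984)
cell (5,5): code 1001 → (6.000,5.325)–(5.000,5.370)
cell (6,3): code 0010 → (6.000,3.984)–(6.017,4.000)
cell (6,4): code 0011 → (6.017,4.000)–(6.303,5.000)
cell (6,5): code 0001 → (6.303,5.000)–(6.000,5.325)
total: 8 segments, chained into 1 closed loop(s), length Σ = 5.159510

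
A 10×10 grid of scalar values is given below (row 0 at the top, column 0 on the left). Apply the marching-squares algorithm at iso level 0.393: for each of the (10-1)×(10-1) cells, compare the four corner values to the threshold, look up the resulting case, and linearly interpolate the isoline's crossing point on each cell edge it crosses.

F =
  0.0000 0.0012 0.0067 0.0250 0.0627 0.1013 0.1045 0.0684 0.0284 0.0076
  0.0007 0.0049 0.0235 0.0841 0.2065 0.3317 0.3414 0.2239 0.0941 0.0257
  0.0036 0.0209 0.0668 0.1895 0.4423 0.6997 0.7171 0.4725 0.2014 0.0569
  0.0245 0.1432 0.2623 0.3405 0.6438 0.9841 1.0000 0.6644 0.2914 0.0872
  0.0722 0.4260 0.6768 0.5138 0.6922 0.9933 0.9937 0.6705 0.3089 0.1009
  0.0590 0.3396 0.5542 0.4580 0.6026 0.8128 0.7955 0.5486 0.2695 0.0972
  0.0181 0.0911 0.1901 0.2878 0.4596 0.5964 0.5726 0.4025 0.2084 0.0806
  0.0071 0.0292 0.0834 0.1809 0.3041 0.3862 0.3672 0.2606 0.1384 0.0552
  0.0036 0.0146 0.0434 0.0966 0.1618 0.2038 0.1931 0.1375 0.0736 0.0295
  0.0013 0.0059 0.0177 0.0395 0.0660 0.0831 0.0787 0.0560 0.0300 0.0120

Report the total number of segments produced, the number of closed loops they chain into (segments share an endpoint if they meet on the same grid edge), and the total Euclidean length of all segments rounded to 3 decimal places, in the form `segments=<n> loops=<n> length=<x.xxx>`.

cell (1,3): code 0100 → (1.791,4.000)–(2.000,3.805)
cell (1,4): code 1100 → (1.167,5.000)–(1.791,4.000)
cell (1,5): code 1100 → (1.137,6.000)–(1.167,5.000)
cell (1,6): code 1100 → (1.680,7.000)–(1.137,6.000)
cell (1,7): code 1000 → (2.000,7.293)–(1.680,7.000)
cell (2,3): code 0110 → (2.000,3.805)–(3.000,3.173)
cell (2,7): code 1001 → (3.000,7.728)–(2.000,7.293)
cell (3,0): code 0100 → (3.883,1.000)–(4.000,0.907)
cell (3,1): code 1100 → (3.315,2.000)–(3.883,1.000)
cell (3,2): code 1100 → (3.303,3.000)–(3.315,2.000)
cell (3,3): code 1110 → (3.000,3.173)–(3.303,3.000)
cell (3,7): code 1001 → (4.000,7.767)–(3.000,7.728)
cell (4,0): code 0010 → (4.000,0.907)–(4.382,1.000)
cell (4,1): code 0111 → (4.382,1.000)–(5.000,1.249)
cell (4,7): code 1001 → (5.000,7.558)–(4.000,7.767)
cell (5,1): code 0010 → (5.000,1.249)–(5.443,2.000)
cell (5,2): code 0011 → (5.443,2.000)–(5.382,3.000)
cell (5,3): code 0111 → (5.382,3.000)–(6.000,3.612)
cell (5,7): code 1001 → (6.000,7.049)–(5.000,7.558)
cell (6,3): code 0010 → (6.000,3.612)–(6.428,4.000)
cell (6,4): code 0011 → (6.428,4.000)–(6.968,5.000)
cell (6,5): code 0011 → (6.968,5.000)–(6.874,6.000)
cell (6,6): code 0011 → (6.874,6.000)–(6.067,7.000)
cell (6,7): code 0001 → (6.067,7.000)–(6.000,7.049)
total: 24 segments, chained into 1 closed loop(s), length Σ = 19.992746

segments=24 loops=1 length=19.993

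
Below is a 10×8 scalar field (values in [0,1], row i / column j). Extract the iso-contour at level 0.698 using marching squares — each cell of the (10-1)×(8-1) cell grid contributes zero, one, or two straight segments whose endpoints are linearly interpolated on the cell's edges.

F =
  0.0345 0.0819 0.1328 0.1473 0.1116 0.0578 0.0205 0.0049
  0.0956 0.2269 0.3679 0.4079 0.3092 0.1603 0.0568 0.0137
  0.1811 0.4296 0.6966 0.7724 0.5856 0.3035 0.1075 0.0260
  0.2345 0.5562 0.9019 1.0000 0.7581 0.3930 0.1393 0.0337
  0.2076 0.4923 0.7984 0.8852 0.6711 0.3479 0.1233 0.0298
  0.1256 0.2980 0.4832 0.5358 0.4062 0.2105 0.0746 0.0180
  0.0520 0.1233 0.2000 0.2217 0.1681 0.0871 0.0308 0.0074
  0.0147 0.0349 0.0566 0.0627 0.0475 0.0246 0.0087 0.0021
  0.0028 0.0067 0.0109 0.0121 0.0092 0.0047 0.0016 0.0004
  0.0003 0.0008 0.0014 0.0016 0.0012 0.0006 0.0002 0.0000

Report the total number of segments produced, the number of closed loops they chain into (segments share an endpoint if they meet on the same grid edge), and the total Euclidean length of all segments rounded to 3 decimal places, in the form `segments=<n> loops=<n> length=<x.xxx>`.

cell (1,2): code 0100 → (1.796,3.000)–(2.000,2.018)
cell (1,3): code 1000 → (2.000,3.398)–(1.796,3.000)
cell (2,1): code 0100 → (2.007,2.000)–(3.000,1.410)
cell (2,2): code 1110 → (2.000,2.018)–(2.007,2.000)
cell (2,3): code 1101 → (2.652,4.000)–(2.000,3.398)
cell (2,4): code 1000 → (3.000,4.165)–(2.652,4.000)
cell (3,1): code 0110 → (3.000,1.410)–(4.000,1.672)
cell (3,3): code 1011 → (4.000,3.874)–(3.691,4.000)
cell (3,4): code 0001 → (3.691,4.000)–(3.000,4.165)
cell (4,1): code 0010 → (4.000,1.672)–(4.319,2.000)
cell (4,2): code 0011 → (4.319,2.000)–(4.536,3.000)
cell (4,3): code 0001 → (4.536,3.000)–(4.000,3.874)
total: 12 segments, chained into 1 closed loop(s), length Σ = 8.480731

segments=12 loops=1 length=8.481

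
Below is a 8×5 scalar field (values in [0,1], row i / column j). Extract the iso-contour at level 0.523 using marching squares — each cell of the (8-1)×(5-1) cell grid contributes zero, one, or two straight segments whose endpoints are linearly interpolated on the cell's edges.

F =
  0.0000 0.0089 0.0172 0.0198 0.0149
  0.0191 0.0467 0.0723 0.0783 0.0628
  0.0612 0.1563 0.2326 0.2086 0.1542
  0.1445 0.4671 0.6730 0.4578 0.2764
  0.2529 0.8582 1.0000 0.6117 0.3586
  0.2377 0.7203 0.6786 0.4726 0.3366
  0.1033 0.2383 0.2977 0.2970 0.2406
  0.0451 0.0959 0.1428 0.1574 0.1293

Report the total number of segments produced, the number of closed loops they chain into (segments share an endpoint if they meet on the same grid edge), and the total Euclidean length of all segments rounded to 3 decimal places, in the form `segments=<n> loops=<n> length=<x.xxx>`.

cell (2,1): code 0100 → (2.659,2.000)–(3.000,1.271)
cell (2,2): code 1000 → (3.000,2.697)–(2.659,2.000)
cell (3,0): code 0100 → (3.143,1.000)–(4.000,0.446)
cell (3,1): code 1110 → (3.000,1.271)–(3.143,1.000)
cell (3,2): code 1101 → (3.424,3.000)–(3.000,2.697)
cell (3,3): code 1000 → (4.000,3.350)–(3.424,3.000)
cell (4,0): code 0110 → (4.000,0.446)–(5.000,0.591)
cell (4,2): code 1011 → (5.000,2.755)–(4.638,3.000)
cell (4,3): code 0001 → (4.638,3.000)–(4.000,3.350)
cell (5,0): code 0010 → (5.000,0.591)–(5.409,1.000)
cell (5,1): code 0011 → (5.409,1.000)–(5.409,2.000)
cell (5,2): code 0001 → (5.409,2.000)–(5.000,2.755)
total: 12 segments, chained into 1 closed loop(s), length Σ = 8.715122

segments=12 loops=1 length=8.715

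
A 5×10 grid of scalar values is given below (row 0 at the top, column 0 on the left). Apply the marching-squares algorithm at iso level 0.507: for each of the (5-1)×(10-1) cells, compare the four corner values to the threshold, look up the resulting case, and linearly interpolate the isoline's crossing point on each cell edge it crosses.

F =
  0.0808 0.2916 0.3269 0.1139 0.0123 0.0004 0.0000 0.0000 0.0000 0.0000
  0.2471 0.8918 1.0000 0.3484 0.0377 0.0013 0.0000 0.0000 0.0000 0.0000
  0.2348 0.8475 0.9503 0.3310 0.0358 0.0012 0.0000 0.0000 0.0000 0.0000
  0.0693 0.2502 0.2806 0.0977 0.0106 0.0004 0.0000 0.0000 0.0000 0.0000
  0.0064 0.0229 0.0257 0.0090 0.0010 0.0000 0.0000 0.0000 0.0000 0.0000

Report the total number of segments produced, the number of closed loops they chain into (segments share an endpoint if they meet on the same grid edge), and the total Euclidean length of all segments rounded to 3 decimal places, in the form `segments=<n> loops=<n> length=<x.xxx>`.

segments=8 loops=1 length=7.710

cell (0,0): code 0100 → (0.359,1.000)–(1.000,0.403)
cell (0,1): code 1100 → (0.268,2.000)–(0.359,1.000)
cell (0,2): code 1000 → (1.000,2.757)–(0.268,2.000)
cell (1,0): code 0110 → (1.000,0.403)–(2.000,0.444)
cell (1,2): code 1001 → (2.000,2.716)–(1.000,2.757)
cell (2,0): code 0010 → (2.000,0.444)–(2.570,1.000)
cell (2,1): code 0011 → (2.570,1.000)–(2.662,2.000)
cell (2,2): code 0001 → (2.662,2.000)–(2.000,2.716)
total: 8 segments, chained into 1 closed loop(s), length Σ = 7.710124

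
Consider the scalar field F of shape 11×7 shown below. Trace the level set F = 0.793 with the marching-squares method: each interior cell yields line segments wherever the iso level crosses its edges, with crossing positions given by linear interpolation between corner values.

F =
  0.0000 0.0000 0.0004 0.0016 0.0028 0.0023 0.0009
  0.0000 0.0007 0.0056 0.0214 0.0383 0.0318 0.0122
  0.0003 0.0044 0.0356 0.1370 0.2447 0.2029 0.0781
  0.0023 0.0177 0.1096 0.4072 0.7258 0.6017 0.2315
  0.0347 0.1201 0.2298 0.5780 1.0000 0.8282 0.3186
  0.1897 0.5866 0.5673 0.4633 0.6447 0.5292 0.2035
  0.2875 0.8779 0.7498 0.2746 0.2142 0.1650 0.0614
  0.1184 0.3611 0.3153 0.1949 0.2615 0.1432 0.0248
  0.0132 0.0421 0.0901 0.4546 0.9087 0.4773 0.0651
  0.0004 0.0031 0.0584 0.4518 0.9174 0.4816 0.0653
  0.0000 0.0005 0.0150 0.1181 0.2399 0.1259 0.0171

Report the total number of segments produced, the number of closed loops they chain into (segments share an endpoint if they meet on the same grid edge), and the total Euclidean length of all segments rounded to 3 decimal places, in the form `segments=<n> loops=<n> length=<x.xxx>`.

segments=16 loops=3 length=9.485

cell (3,3): code 0100 → (3.245,4.000)–(4.000,3.509)
cell (3,4): code 1100 → (3.845,5.000)–(3.245,4.000)
cell (3,5): code 1000 → (4.000,5.069)–(3.845,5.000)
cell (4,3): code 0010 → (4.000,3.509)–(4.583,4.000)
cell (4,4): code 0011 → (4.583,4.000)–(4.118,5.000)
cell (4,5): code 0001 → (4.118,5.000)–(4.000,5.069)
cell (5,0): code 0100 → (5.709,1.000)–(6.000,0.856)
cell (5,1): code 1000 → (6.000,1.663)–(5.709,1.000)
cell (6,0): code 0010 → (6.000,0.856)–(6.164,1.000)
cell (6,1): code 0001 → (6.164,1.000)–(6.000,1.663)
cell (7,3): code 0100 → (7.821,4.000)–(8.000,3.745)
cell (7,4): code 1000 → (8.000,4.268)–(7.821,4.000)
cell (8,3): code 0110 → (8.000,3.745)–(9.000,3.733)
cell (8,4): code 1001 → (9.000,4.285)–(8.000,4.268)
cell (9,3): code 0010 → (9.000,3.733)–(9.184,4.000)
cell (9,4): code 0001 → (9.184,4.000)–(9.000,4.285)
total: 16 segments, chained into 3 closed loop(s), length Σ = 9.484725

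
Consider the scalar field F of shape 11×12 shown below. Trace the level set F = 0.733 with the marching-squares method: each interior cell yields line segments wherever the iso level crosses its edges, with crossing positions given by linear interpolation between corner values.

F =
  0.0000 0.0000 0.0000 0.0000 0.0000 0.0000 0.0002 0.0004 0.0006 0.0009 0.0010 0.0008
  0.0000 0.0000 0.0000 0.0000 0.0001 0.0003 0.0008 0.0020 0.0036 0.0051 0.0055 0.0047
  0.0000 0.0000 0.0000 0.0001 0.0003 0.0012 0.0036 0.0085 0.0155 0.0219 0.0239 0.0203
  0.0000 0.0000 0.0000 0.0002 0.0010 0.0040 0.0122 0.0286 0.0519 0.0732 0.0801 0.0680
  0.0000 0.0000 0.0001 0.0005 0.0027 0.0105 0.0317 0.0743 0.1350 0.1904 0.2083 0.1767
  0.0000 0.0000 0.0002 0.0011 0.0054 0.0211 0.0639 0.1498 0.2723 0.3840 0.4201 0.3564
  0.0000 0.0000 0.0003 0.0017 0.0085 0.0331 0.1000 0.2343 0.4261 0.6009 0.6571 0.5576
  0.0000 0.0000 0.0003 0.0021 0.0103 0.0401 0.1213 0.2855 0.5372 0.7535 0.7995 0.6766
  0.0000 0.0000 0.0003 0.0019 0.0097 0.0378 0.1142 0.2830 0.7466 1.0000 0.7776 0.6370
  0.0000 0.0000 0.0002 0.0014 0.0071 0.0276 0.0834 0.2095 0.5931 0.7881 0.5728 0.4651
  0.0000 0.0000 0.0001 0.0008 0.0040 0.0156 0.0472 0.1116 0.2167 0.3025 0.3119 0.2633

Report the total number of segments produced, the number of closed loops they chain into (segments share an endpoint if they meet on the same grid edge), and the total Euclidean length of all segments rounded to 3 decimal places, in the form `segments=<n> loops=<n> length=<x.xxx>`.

segments=12 loops=1 length=7.633

cell (6,8): code 0100 → (6.866,9.000)–(7.000,8.905)
cell (6,9): code 1100 → (6.533,10.000)–(6.866,9.000)
cell (6,10): code 1000 → (7.000,10.541)–(6.533,10.000)
cell (7,7): code 0100 → (7.935,8.000)–(8.000,7.971)
cell (7,8): code 1110 → (7.000,8.905)–(7.935,8.000)
cell (7,10): code 1001 → (8.000,10.317)–(7.000,10.541)
cell (8,7): code 0010 → (8.000,7.971)–(8.089,8.000)
cell (8,8): code 0111 → (8.089,8.000)–(9.000,8.717)
cell (8,9): code 1011 → (9.000,9.256)–(8.218,10.000)
cell (8,10): code 0001 → (8.218,10.000)–(8.000,10.317)
cell (9,8): code 0010 → (9.000,8.717)–(9.113,9.000)
cell (9,9): code 0001 → (9.113,9.000)–(9.000,9.256)
total: 12 segments, chained into 1 closed loop(s), length Σ = 7.632534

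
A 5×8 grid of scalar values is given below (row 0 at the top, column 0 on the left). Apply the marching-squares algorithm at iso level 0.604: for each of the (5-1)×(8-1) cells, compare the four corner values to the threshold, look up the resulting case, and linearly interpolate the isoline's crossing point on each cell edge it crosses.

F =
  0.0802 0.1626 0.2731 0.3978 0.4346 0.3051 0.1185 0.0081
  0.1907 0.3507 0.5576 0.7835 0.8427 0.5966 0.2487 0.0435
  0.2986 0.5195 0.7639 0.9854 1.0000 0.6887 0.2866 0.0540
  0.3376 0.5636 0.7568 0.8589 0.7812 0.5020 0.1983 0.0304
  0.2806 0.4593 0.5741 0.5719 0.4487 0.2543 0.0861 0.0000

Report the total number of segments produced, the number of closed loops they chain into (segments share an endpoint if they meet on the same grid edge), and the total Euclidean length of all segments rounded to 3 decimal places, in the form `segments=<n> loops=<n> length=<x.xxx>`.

cell (0,2): code 0100 → (0.535,3.000)–(1.000,2.205)
cell (0,3): code 1100 → (0.415,4.000)–(0.535,3.000)
cell (0,4): code 1000 → (1.000,4.970)–(0.415,4.000)
cell (1,1): code 0100 → (1.225,2.000)–(2.000,1.346)
cell (1,2): code 1110 → (1.000,2.205)–(1.225,2.000)
cell (1,4): code 1101 → (1.080,5.000)–(1.000,4.970)
cell (1,5): code 1000 → (2.000,5.211)–(1.080,5.000)
cell (2,1): code 0110 → (2.000,1.346)–(3.000,1.209)
cell (2,4): code 1011 → (3.000,4.635)–(2.454,5.000)
cell (2,5): code 0001 → (2.454,5.000)–(2.000,5.211)
cell (3,1): code 0010 → (3.000,1.209)–(3.836,2.000)
cell (3,2): code 0011 → (3.836,2.000)–(3.888,3.000)
cell (3,3): code 0011 → (3.888,3.000)–(3.533,4.000)
cell (3,4): code 0001 → (3.533,4.000)–(3.000,4.635)
total: 14 segments, chained into 1 closed loop(s), length Σ = 11.617851

segments=14 loops=1 length=11.618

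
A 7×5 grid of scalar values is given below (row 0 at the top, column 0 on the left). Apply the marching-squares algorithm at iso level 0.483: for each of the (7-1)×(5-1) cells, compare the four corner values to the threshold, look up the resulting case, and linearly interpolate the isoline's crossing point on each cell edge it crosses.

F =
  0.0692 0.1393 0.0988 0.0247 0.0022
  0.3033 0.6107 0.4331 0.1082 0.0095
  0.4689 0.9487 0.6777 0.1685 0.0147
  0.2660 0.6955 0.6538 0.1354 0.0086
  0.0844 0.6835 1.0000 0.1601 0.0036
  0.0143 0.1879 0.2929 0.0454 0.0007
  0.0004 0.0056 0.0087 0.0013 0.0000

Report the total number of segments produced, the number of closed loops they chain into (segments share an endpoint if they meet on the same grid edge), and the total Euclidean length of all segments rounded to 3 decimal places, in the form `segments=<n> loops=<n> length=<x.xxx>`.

segments=12 loops=1 length=10.333

cell (0,0): code 0100 → (0.729,1.000)–(1.000,0.585)
cell (0,1): code 1000 → (1.000,1.719)–(0.729,1.000)
cell (1,0): code 0110 → (1.000,0.585)–(2.000,0.029)
cell (1,1): code 1101 → (1.204,2.000)–(1.000,1.719)
cell (1,2): code 1000 → (2.000,2.382)–(1.204,2.000)
cell (2,0): code 0110 → (2.000,0.029)–(3.000,0.505)
cell (2,2): code 1001 → (3.000,2.329)–(2.000,2.382)
cell (3,0): code 0110 → (3.000,0.505)–(4.000,0.665)
cell (3,2): code 1001 → (4.000,2.616)–(3.000,2.329)
cell (4,0): code 0010 → (4.000,0.665)–(4.405,1.000)
cell (4,1): code 0011 → (4.405,1.000)–(4.731,2.000)
cell (4,2): code 0001 → (4.731,2.000)–(4.000,2.616)
total: 12 segments, chained into 1 closed loop(s), length Σ = 10.332864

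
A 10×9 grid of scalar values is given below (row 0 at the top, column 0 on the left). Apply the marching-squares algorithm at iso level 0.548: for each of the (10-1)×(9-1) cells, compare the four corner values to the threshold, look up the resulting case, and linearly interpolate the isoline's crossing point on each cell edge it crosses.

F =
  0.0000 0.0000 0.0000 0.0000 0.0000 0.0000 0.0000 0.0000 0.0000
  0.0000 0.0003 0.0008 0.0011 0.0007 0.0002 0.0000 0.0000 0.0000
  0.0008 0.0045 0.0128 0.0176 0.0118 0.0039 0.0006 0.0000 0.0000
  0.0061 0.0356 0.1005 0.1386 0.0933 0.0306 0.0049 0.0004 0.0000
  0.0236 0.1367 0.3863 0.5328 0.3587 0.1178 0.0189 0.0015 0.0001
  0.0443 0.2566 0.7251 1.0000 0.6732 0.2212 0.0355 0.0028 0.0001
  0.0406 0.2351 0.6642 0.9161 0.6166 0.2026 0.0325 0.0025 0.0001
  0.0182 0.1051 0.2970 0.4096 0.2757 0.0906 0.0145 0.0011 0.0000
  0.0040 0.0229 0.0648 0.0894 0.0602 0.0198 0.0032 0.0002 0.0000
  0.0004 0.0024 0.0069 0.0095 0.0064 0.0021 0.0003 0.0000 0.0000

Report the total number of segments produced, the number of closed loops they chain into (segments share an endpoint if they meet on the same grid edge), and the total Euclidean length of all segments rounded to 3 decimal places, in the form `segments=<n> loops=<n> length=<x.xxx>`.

segments=10 loops=1 length=8.275

cell (4,1): code 0100 → (4.477,2.000)–(5.000,1.622)
cell (4,2): code 1100 → (4.033,3.000)–(4.477,2.000)
cell (4,3): code 1100 → (4.602,4.000)–(4.033,3.000)
cell (4,4): code 1000 → (5.000,4.277)–(4.602,4.000)
cell (5,1): code 0110 → (5.000,1.622)–(6.000,1.729)
cell (5,4): code 1001 → (6.000,4.166)–(5.000,4.277)
cell (6,1): code 0010 → (6.000,1.729)–(6.316,2.000)
cell (6,2): code 0011 → (6.316,2.000)–(6.727,3.000)
cell (6,3): code 0011 → (6.727,3.000)–(6.201,4.000)
cell (6,4): code 0001 → (6.201,4.000)–(6.000,4.166)
total: 10 segments, chained into 1 closed loop(s), length Σ = 8.274892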